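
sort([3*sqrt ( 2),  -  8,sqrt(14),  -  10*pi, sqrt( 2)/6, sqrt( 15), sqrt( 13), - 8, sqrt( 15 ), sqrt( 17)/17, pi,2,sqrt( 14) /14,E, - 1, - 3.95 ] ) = [  -  10*pi,-8, - 8 , - 3.95, - 1,sqrt( 2) /6, sqrt( 17)/17,  sqrt( 14)/14,2, E,  pi,sqrt( 13 ),sqrt( 14),sqrt( 15), sqrt(15), 3*sqrt( 2)]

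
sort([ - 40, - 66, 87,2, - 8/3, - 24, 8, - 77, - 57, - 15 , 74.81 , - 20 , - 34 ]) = [ - 77,-66 , - 57,-40, - 34, - 24, - 20 ,  -  15, - 8/3, 2,8,74.81, 87] 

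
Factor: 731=17^1*43^1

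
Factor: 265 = 5^1*53^1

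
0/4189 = 0  =  0.00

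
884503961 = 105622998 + 778880963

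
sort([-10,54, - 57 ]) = [ - 57, - 10, 54] 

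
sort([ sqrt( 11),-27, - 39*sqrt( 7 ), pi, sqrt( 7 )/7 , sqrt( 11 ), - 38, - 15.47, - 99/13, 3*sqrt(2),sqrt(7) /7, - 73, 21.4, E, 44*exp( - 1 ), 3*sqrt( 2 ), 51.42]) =[- 39 * sqrt(7 ),- 73,-38, - 27, - 15.47 , - 99/13 , sqrt( 7) /7,sqrt( 7)/7, E, pi,sqrt( 11), sqrt( 11), 3 * sqrt(2),3*sqrt(2 ), 44*exp( - 1 ), 21.4, 51.42]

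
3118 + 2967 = 6085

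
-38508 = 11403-49911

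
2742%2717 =25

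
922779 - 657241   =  265538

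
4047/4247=4047/4247 = 0.95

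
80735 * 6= 484410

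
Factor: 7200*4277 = 2^5 * 3^2*5^2*7^1*13^1* 47^1 =30794400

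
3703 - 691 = 3012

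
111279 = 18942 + 92337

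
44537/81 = 549 + 68/81 = 549.84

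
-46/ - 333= 46/333  =  0.14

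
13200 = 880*15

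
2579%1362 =1217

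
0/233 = 0 = 0.00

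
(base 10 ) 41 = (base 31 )1A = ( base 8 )51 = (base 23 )1I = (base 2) 101001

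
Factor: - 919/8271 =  -3^( - 2 ) = - 1/9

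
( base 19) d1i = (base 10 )4730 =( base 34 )434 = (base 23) 8LF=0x127a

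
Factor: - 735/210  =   - 7/2 = -2^ ( - 1)*7^1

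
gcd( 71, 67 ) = 1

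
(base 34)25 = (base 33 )27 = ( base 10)73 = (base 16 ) 49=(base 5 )243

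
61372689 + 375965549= 437338238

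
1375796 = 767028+608768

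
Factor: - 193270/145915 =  - 502/379 = - 2^1*251^1* 379^(  -  1)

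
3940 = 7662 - 3722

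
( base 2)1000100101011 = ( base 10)4395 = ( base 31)4ho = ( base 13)2001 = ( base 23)872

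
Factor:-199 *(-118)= 23482 = 2^1 * 59^1*199^1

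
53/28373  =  53/28373 =0.00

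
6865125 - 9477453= -2612328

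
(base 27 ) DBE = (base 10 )9788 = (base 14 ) 37d2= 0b10011000111100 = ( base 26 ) ecc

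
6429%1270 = 79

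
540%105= 15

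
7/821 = 7/821=0.01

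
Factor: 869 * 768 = 667392 = 2^8*3^1* 11^1*79^1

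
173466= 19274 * 9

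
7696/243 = 31+163/243 =31.67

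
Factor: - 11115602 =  - 2^1*109^1*50989^1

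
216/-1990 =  - 1 + 887/995 = - 0.11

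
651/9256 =651/9256 = 0.07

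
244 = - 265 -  - 509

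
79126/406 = 194 + 181/203 = 194.89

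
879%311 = 257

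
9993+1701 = 11694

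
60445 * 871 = 52647595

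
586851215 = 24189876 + 562661339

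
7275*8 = 58200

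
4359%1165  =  864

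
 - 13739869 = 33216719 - 46956588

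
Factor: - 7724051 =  - 19^1*223^1 *1823^1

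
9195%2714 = 1053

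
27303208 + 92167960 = 119471168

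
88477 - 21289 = 67188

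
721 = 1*721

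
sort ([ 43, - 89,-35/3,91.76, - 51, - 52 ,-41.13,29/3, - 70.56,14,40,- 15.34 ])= [-89,  -  70.56, -52, - 51, - 41.13, - 15.34, - 35/3,  29/3, 14, 40, 43,91.76 ]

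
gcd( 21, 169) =1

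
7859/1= 7859 = 7859.00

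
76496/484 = 19124/121 =158.05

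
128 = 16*8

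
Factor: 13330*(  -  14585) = -194418050  =  -2^1 * 5^2*31^1*43^1 * 2917^1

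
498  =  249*2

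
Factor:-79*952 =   -  2^3*7^1*17^1 *79^1 = -75208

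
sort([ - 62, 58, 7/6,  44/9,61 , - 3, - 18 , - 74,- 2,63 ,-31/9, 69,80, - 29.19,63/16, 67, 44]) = [- 74, - 62, - 29.19,-18, - 31/9, - 3 , - 2,  7/6,63/16,  44/9 , 44,58, 61,63,67, 69, 80]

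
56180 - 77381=-21201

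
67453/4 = 67453/4=16863.25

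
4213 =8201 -3988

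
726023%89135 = 12943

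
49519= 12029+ 37490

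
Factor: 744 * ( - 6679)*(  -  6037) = 29998915512 = 2^3*3^1 * 31^1*6037^1 * 6679^1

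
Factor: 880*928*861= 703127040= 2^9*3^1*5^1 *7^1 * 11^1*29^1 * 41^1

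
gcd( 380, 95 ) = 95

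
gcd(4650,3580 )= 10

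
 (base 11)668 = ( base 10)800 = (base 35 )mu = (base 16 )320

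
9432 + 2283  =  11715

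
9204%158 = 40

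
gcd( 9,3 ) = 3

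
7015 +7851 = 14866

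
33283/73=455 +68/73=455.93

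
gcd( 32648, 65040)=8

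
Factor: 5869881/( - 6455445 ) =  - 3^2*5^ ( - 1 )*31^1*607^(-1)*709^( - 1 )*7013^1 = - 1956627/2151815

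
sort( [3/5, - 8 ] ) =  [ - 8,3/5] 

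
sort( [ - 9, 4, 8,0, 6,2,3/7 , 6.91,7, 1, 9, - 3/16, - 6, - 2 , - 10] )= [  -  10, - 9, - 6,-2, - 3/16, 0 , 3/7, 1,2, 4,6,6.91,  7, 8,9] 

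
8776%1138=810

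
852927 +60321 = 913248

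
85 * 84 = 7140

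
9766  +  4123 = 13889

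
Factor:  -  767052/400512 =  - 429/224 = - 2^( - 5 )*3^1*7^ ( - 1) * 11^1 * 13^1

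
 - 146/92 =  - 73/46 = -1.59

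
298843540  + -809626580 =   -  510783040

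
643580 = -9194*( - 70 )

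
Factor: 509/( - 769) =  - 509^1*769^( - 1 )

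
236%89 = 58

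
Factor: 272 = 2^4 * 17^1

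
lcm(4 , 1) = 4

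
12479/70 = 178 + 19/70= 178.27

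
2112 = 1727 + 385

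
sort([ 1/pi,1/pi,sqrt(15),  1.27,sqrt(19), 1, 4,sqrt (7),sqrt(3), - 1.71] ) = [-1.71,  1/pi, 1/pi, 1 , 1.27,sqrt(3 ), sqrt (7), sqrt( 15),  4  ,  sqrt(19)]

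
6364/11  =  578 + 6/11 = 578.55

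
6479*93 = 602547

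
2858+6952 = 9810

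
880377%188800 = 125177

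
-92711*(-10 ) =927110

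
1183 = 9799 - 8616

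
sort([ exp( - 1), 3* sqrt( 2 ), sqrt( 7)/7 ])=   [exp( - 1),sqrt ( 7)/7, 3*sqrt( 2)]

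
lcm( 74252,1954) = 74252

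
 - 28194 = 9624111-9652305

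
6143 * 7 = 43001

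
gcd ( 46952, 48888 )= 8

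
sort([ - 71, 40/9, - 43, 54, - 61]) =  [ - 71, - 61, - 43, 40/9,  54]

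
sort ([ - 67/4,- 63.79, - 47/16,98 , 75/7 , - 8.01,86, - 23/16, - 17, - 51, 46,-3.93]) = [ - 63.79,-51, - 17, - 67/4, - 8.01,-3.93 , - 47/16, - 23/16 , 75/7,46,86,98] 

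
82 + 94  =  176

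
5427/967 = 5427/967 = 5.61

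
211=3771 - 3560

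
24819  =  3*8273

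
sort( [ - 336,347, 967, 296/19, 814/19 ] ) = [ - 336, 296/19,814/19,  347,967]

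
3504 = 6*584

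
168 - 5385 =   -  5217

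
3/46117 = 3/46117 = 0.00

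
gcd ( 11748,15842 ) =178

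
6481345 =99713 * 65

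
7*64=448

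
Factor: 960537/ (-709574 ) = - 2^ ( - 1) *3^1*19^( - 1)  *71^( - 1)*263^( - 1)*320179^1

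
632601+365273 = 997874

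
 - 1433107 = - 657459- 775648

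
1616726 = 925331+691395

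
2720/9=2720/9 = 302.22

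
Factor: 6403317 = 3^1*2134439^1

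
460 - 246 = 214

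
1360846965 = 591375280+769471685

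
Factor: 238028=2^2*7^1*8501^1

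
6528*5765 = 37633920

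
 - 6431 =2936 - 9367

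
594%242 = 110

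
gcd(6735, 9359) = 1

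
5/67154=5/67154  =  0.00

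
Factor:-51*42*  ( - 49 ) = 104958 = 2^1*3^2*7^3 * 17^1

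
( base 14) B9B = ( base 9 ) 3127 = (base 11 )17a5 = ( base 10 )2293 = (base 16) 8f5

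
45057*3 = 135171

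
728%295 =138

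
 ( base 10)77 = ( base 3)2212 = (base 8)115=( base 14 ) 57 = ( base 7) 140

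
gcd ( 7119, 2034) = 1017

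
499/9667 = 499/9667  =  0.05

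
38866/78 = 498 + 11/39  =  498.28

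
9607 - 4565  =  5042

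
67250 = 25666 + 41584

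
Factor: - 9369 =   -  3^3* 347^1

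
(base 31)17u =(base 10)1208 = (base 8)2270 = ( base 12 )848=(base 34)11I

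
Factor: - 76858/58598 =  -  353^( - 1 )*463^1=-463/353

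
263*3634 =955742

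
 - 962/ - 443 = 962/443  =  2.17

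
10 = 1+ 9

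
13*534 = 6942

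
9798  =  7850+1948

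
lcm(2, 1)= 2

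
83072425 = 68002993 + 15069432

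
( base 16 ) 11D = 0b100011101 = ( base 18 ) FF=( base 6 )1153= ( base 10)285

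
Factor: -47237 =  - 47237^1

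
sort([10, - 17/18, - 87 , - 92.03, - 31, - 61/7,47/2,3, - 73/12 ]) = [ - 92.03,-87, - 31, - 61/7, - 73/12,- 17/18,3, 10,47/2] 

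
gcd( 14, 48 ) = 2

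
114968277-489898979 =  - 374930702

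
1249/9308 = 1249/9308  =  0.13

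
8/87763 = 8/87763 = 0.00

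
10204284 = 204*50021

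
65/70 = 13/14=0.93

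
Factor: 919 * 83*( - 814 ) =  - 62089478  =  - 2^1*11^1*37^1*83^1*919^1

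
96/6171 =32/2057 = 0.02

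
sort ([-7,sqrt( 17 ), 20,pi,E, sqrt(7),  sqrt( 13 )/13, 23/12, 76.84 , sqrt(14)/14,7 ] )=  [-7,sqrt ( 14) /14,  sqrt(13)/13,23/12,sqrt( 7 ),E, pi,sqrt(17), 7 , 20,76.84] 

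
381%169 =43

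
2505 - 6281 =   -  3776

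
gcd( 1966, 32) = 2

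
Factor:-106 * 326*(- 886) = 30616616= 2^3 * 53^1*163^1 * 443^1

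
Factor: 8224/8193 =2^5*3^ ( - 1)*257^1*2731^ (-1 )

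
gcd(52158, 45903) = 3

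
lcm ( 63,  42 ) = 126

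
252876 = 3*84292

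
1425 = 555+870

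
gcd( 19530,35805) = 3255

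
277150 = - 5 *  ( - 55430) 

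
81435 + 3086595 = 3168030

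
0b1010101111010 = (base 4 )1111322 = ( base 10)5498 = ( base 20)dei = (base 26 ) 83C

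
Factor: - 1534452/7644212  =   - 383613/1911053 = - 3^1*71^1*1801^1 *1911053^ (- 1)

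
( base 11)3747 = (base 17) GFC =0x131B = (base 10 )4891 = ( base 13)22C3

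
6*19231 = 115386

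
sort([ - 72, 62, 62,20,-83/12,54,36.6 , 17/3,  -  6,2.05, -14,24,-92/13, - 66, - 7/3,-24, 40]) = [-72,-66, - 24, - 14, - 92/13, - 83/12, - 6,-7/3,2.05,17/3,20, 24,36.6, 40, 54, 62,  62]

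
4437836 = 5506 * 806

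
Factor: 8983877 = 7^1  *673^1*1907^1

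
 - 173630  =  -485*358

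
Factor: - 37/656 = -2^(  -  4 )*37^1*41^( - 1 ) 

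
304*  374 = 113696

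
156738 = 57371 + 99367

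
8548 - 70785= -62237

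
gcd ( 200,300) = 100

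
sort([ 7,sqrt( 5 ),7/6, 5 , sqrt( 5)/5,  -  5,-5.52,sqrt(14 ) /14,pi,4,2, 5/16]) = [-5.52,-5, sqrt( 14) /14, 5/16,  sqrt( 5)/5,7/6, 2,  sqrt( 5), pi,4,  5, 7]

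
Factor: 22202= 2^1*17^1*653^1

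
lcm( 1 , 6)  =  6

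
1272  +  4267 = 5539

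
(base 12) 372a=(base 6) 44454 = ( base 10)6226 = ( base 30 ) 6rg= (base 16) 1852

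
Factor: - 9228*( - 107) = 987396  =  2^2*3^1*107^1 * 769^1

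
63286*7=443002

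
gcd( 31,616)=1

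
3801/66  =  57 + 13/22 = 57.59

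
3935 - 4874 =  - 939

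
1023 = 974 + 49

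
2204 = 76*29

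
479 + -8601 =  - 8122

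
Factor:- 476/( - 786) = 2^1 * 3^( - 1) * 7^1*17^1*131^( - 1)=238/393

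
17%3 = 2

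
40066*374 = 14984684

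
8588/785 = 8588/785 = 10.94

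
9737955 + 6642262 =16380217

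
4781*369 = 1764189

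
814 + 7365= 8179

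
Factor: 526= 2^1 * 263^1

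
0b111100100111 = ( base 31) 414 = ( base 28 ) 4qf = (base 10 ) 3879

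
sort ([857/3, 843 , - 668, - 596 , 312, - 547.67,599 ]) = [ - 668 , - 596 ,- 547.67, 857/3, 312 , 599, 843]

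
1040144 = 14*74296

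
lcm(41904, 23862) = 1718064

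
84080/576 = 145 + 35/36 =145.97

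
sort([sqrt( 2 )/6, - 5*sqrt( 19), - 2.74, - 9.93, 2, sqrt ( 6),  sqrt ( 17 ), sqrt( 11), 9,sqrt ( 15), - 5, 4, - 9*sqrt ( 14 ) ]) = [ - 9*sqrt(14), - 5 *sqrt( 19), - 9.93, - 5,- 2.74,sqrt ( 2)/6, 2,sqrt (6 ),  sqrt( 11 ), sqrt(15), 4, sqrt (17 ),9]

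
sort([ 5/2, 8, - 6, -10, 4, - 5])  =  [ - 10, - 6, - 5, 5/2, 4, 8]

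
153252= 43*3564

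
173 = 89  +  84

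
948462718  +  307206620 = 1255669338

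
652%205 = 37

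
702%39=0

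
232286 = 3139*74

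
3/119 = 3/119 = 0.03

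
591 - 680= - 89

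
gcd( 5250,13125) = 2625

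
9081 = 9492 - 411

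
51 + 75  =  126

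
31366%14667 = 2032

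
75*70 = 5250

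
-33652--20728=-12924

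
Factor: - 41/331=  -41^1*331^ (-1 )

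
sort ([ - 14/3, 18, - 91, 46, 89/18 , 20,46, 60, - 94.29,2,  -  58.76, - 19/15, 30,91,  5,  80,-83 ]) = [-94.29, - 91, - 83, - 58.76, - 14/3,-19/15 , 2,89/18,  5, 18,20, 30, 46, 46,60,80, 91 ]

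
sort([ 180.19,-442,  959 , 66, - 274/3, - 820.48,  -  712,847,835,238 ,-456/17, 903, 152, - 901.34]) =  [ - 901.34, -820.48, - 712 , - 442 , - 274/3,-456/17, 66,152,  180.19 , 238,835 , 847,903, 959]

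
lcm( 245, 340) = 16660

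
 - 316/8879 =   -  1 + 8563/8879  =  - 0.04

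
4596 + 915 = 5511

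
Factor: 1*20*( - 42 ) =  - 840 = - 2^3* 3^1*5^1*7^1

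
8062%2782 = 2498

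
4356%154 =44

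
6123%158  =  119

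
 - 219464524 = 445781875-665246399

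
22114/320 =11057/160 = 69.11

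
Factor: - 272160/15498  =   - 2^4 * 3^2 * 5^1*41^(- 1)=- 720/41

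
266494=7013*38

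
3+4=7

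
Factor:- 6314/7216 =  - 2^(-3 )*7^1 = -7/8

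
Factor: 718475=5^2*29^1*991^1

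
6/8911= 6/8911 = 0.00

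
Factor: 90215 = 5^1*18043^1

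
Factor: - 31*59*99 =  - 3^2*11^1*31^1*59^1=-181071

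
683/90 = 7 + 53/90 =7.59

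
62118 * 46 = 2857428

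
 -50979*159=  - 8105661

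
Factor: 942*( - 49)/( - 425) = 46158/425  =  2^1*3^1* 5^(  -  2 )*7^2*17^( - 1)*157^1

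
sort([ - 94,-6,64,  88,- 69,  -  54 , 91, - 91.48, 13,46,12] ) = [-94,-91.48, - 69, - 54,- 6,12, 13,46,64, 88, 91 ] 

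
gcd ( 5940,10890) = 990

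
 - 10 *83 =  - 830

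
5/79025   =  1/15805 = 0.00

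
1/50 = 1/50 = 0.02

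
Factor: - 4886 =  - 2^1 * 7^1 * 349^1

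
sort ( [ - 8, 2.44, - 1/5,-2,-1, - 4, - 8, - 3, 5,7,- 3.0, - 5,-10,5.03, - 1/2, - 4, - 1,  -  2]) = [-10, - 8, - 8, - 5, - 4, - 4,-3,- 3.0, - 2, - 2, - 1, - 1, - 1/2,  -  1/5,2.44,5,5.03 , 7]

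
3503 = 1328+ 2175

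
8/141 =8/141 = 0.06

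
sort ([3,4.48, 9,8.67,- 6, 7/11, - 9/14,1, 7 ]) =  [ - 6 , - 9/14, 7/11,1, 3,4.48,7,8.67,9 ]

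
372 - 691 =-319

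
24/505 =24/505 = 0.05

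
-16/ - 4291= 16/4291 = 0.00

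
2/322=1/161  =  0.01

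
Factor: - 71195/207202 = - 145/422=-2^(-1)*5^1*29^1  *211^( - 1)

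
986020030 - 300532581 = 685487449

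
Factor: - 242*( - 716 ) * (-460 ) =  -  2^5*5^1 *11^2*23^1 * 179^1=- 79705120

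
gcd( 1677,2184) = 39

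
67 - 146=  - 79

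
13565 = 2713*5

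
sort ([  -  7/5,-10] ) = [ - 10, - 7/5]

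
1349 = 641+708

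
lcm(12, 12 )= 12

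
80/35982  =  40/17991 = 0.00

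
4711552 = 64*73618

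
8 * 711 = 5688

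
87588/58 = 43794/29 = 1510.14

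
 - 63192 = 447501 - 510693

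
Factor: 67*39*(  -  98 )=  - 2^1*3^1*7^2*13^1 * 67^1 = - 256074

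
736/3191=736/3191 = 0.23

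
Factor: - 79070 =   -  2^1*5^1 * 7907^1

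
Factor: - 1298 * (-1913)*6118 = 15191446732  =  2^2*7^1*11^1 * 19^1*23^1*59^1 * 1913^1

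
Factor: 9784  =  2^3 *1223^1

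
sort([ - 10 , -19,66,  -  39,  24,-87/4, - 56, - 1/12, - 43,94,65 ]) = [ - 56 , - 43,  -  39, - 87/4, - 19,  -  10,-1/12, 24, 65,66,94] 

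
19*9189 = 174591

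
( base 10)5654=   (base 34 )4UA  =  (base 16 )1616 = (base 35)4LJ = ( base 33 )56B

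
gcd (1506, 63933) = 3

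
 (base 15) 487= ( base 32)103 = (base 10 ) 1027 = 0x403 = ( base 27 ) 1B1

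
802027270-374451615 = 427575655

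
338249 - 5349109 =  - 5010860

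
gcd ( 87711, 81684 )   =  3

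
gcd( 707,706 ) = 1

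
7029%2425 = 2179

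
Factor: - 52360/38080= - 11/8= - 2^( - 3)*11^1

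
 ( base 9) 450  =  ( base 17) 14c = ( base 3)111200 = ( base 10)369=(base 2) 101110001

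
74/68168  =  37/34084  =  0.00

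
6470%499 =482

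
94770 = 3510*27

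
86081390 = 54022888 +32058502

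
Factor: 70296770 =2^1*5^1*19^1*369983^1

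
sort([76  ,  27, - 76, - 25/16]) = [ - 76, - 25/16,27,76]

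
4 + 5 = 9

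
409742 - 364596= 45146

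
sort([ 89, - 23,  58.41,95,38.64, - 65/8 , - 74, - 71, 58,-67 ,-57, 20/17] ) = [ - 74,-71, - 67, - 57 , - 23, - 65/8,20/17,38.64,58,58.41, 89,95] 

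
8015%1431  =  860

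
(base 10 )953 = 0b1110111001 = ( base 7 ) 2531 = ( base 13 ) 584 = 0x3B9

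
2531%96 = 35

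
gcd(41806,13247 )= 1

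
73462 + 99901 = 173363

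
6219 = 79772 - 73553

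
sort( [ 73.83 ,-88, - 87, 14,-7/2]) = [ - 88,-87 ,-7/2,14, 73.83]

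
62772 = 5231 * 12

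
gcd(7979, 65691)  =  1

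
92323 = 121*763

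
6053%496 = 101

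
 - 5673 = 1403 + - 7076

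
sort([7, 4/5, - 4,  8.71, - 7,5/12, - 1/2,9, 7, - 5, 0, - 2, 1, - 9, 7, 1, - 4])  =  [ - 9,-7, - 5, - 4, - 4 ,  -  2, - 1/2,0,5/12,4/5,1, 1, 7,7, 7,8.71, 9]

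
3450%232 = 202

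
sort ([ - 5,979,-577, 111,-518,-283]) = [  -  577,  -  518, -283, - 5,111,979] 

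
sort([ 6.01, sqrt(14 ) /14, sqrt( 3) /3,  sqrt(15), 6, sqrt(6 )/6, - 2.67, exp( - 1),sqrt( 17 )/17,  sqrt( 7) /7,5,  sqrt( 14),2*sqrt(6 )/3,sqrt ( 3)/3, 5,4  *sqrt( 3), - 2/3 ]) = [ - 2.67,- 2/3, sqrt( 17)/17, sqrt(14) /14, exp( - 1), sqrt (7) /7  ,  sqrt( 6)/6 , sqrt( 3)/3,  sqrt(3)/3, 2*sqrt ( 6 ) /3, sqrt(14 ),sqrt(15 ),5, 5, 6, 6.01,4*sqrt(3 ) ]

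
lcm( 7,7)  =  7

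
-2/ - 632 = 1/316 =0.00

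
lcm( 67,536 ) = 536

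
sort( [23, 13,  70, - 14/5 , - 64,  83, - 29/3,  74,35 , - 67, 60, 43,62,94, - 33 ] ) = [ - 67, - 64,-33, - 29/3, - 14/5,13, 23, 35, 43, 60, 62,  70,74,  83, 94 ] 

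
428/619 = 428/619 = 0.69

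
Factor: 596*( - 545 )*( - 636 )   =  206585520 = 2^4*3^1*5^1*53^1*109^1*149^1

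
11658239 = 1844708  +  9813531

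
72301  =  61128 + 11173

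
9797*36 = 352692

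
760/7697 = 760/7697 = 0.10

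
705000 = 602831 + 102169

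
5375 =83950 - 78575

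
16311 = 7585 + 8726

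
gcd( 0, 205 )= 205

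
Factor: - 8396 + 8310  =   - 86 = - 2^1  *  43^1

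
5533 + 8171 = 13704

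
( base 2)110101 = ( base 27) 1Q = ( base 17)32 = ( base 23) 27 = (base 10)53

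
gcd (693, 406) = 7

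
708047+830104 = 1538151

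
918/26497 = 918/26497 =0.03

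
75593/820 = 75593/820 = 92.19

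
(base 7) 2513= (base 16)3AD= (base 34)RN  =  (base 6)4205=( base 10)941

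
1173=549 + 624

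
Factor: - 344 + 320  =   - 2^3*3^1 = -  24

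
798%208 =174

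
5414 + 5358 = 10772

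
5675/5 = 1135 = 1135.00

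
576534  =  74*7791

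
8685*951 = 8259435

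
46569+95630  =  142199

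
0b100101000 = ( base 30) 9Q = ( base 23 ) ck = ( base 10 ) 296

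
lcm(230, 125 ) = 5750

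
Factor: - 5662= - 2^1*19^1 * 149^1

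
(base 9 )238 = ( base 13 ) 122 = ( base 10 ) 197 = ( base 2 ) 11000101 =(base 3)21022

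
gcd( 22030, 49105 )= 5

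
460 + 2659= 3119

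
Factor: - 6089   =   - 6089^1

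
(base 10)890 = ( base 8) 1572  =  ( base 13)536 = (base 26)186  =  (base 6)4042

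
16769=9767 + 7002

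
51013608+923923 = 51937531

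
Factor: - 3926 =-2^1*13^1 * 151^1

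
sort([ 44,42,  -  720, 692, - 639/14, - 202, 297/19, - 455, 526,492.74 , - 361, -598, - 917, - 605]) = [ - 917, - 720, -605, - 598, - 455,-361, - 202,-639/14, 297/19, 42,44,492.74 , 526, 692] 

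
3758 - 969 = 2789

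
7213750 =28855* 250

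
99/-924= - 3/28 = - 0.11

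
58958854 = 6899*8546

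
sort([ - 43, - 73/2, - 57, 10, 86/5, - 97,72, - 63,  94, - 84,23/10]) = [ - 97 ,-84, - 63,- 57,  -  43, - 73/2, 23/10,10 , 86/5, 72 , 94] 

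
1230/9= 410/3 = 136.67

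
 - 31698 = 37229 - 68927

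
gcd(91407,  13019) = 1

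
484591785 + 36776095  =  521367880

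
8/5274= 4/2637 = 0.00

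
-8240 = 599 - 8839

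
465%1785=465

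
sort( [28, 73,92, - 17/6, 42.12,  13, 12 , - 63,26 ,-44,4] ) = [  -  63, - 44, - 17/6,4 , 12,  13,26 , 28,  42.12,  73 , 92 ] 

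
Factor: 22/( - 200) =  - 2^(-2)*5^( - 2)*11^1 = -  11/100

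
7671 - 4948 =2723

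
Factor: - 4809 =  - 3^1*7^1*229^1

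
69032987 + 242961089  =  311994076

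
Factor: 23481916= 2^2* 1447^1 * 4057^1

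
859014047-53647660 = 805366387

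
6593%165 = 158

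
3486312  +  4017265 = 7503577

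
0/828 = 0 = 0.00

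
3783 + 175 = 3958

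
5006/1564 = 2503/782=3.20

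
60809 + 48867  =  109676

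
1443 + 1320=2763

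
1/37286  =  1/37286 = 0.00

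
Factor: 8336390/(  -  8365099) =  - 2^1*5^1 * 47^1*17737^1*8365099^( - 1) 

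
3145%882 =499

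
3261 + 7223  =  10484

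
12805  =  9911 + 2894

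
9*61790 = 556110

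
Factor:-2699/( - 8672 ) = 2^( - 5) *271^( -1) * 2699^1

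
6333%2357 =1619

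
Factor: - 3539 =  - 3539^1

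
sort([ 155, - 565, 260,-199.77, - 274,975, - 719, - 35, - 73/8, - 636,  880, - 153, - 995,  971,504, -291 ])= [ - 995, -719, - 636,-565,-291,-274, -199.77,  -  153, - 35, - 73/8,155,260, 504, 880, 971, 975 ] 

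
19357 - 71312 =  - 51955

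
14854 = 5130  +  9724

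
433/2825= 433/2825 = 0.15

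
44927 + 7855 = 52782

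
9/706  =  9/706= 0.01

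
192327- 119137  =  73190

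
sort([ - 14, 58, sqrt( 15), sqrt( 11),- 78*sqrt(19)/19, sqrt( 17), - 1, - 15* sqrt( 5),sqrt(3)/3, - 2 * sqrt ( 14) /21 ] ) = [ - 15*sqrt( 5), - 78*sqrt( 19)/19 , - 14 ,-1,  -  2*sqrt(14)/21,sqrt( 3)/3,sqrt( 11 ),sqrt( 15),  sqrt( 17),58] 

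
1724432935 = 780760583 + 943672352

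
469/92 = 5+9/92 = 5.10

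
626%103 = 8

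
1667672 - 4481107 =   -  2813435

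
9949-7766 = 2183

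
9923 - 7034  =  2889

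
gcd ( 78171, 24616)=1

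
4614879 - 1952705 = 2662174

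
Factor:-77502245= - 5^1*15500449^1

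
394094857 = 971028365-576933508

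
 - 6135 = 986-7121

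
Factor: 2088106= 2^1 *1044053^1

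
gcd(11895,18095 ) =5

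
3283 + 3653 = 6936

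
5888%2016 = 1856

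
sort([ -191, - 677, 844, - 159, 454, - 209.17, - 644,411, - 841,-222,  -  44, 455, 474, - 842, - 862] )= [ -862, - 842, -841, - 677, -644, -222, -209.17, - 191,  -  159, - 44,411, 454, 455 , 474, 844 ]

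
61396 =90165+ - 28769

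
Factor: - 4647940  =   - 2^2*5^1 * 11^1*37^1*571^1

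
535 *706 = 377710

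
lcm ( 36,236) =2124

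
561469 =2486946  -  1925477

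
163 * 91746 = 14954598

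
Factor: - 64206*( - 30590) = 2^2*3^3 *5^1 *7^1*19^1*23^1*29^1*41^1 = 1964061540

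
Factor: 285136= 2^4*71^1 * 251^1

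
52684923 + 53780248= 106465171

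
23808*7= 166656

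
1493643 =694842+798801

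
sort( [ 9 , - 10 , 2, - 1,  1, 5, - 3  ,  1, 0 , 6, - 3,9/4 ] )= [ - 10, -3, - 3,  -  1,0,1, 1, 2 , 9/4,  5, 6, 9]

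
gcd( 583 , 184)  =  1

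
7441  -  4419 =3022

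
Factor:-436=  -2^2*109^1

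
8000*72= 576000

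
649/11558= 649/11558  =  0.06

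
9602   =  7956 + 1646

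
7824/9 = 2608/3 = 869.33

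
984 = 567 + 417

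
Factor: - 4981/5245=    - 5^ (- 1 )* 17^1 *293^1*1049^(  -  1)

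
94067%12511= 6490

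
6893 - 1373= 5520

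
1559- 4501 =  - 2942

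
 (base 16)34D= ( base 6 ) 3525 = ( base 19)269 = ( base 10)845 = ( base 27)148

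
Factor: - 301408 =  - 2^5*9419^1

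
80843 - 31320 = 49523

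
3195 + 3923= 7118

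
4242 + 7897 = 12139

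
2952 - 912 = 2040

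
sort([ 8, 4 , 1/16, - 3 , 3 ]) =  [-3, 1/16 , 3, 4, 8 ]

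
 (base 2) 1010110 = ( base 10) 86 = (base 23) 3h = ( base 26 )38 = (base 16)56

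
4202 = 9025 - 4823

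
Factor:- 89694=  - 2^1*3^3*11^1*151^1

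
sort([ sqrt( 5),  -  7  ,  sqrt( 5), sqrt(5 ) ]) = [-7, sqrt( 5),sqrt (5 ), sqrt(5 )] 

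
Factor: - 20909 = - 7^1*29^1* 103^1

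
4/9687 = 4/9687=0.00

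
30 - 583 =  - 553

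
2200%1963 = 237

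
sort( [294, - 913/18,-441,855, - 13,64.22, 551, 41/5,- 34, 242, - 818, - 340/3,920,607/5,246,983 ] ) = [ - 818, -441, - 340/3, - 913/18, - 34, - 13,41/5,64.22,607/5,242,246, 294,551,855,  920,  983]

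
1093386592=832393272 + 260993320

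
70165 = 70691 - 526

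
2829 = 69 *41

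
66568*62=4127216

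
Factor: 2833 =2833^1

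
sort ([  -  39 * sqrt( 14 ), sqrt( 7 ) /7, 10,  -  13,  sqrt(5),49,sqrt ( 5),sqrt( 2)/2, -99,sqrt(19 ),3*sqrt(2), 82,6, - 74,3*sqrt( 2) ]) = [- 39 * sqrt(14 ), - 99, - 74 , - 13,sqrt(7)/7,sqrt( 2)/2,sqrt( 5 ),sqrt( 5),  3*sqrt( 2),3*sqrt(2 ),sqrt( 19),6,10,49,82 ] 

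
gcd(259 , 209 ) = 1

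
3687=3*1229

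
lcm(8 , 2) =8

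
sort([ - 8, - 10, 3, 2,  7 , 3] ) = [ - 10,-8, 2, 3,3, 7 ] 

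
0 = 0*8462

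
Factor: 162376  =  2^3 * 20297^1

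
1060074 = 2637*402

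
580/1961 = 580/1961 = 0.30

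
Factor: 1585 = 5^1*317^1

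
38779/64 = 605+ 59/64=605.92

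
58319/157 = 58319/157 = 371.46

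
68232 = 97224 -28992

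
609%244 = 121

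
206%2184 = 206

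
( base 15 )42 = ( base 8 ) 76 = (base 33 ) 1t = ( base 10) 62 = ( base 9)68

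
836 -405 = 431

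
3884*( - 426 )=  - 1654584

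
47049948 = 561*83868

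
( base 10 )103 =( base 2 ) 1100111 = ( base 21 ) 4J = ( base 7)205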